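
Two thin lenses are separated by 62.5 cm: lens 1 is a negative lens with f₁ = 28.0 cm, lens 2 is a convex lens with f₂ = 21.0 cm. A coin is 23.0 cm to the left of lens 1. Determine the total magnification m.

m = -0.213

f₁ = −28.0 cm (diverging).
Lens 1: 1/d_i1 = 1/(-28.0) − 1/(23.0) = -0.07919, so d_i1 = -12.63 cm; m₁ = −d_i1/d_o1 = +0.5491.
d_o2 = 62.5 − (-12.63) = 75.13 cm.
Lens 2: 1/d_i2 = 1/(21.0) − 1/(75.13) = 0.03431, so d_i2 = 29.15 cm; m₂ = −d_i2/d_o2 = -0.3880.
m = m₁·m₂ = (+0.5491)(-0.3880) = -0.213.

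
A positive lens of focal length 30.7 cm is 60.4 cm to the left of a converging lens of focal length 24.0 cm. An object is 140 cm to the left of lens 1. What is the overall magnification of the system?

Lens 1: 1/d_i1 = 1/(30.7) − 1/(140) = 0.02543, so d_i1 = 39.32 cm; m₁ = −d_i1/d_o1 = -0.2809.
d_o2 = 60.4 − (39.32) = 21.08 cm.
Lens 2: 1/d_i2 = 1/(24.0) − 1/(21.08) = -0.005772, so d_i2 = -173.3 cm; m₂ = −d_i2/d_o2 = +8.219.
m = m₁·m₂ = (-0.2809)(+8.219) = -2.31.

m = -2.31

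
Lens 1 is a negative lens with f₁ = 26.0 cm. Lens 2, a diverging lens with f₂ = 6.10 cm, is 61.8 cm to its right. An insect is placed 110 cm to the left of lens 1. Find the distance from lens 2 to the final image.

5.68 cm

Lens 1 is diverging, so f₁ = −26.0 cm.
Lens 1: 1/d_i1 = 1/f₁ − 1/d_o1 = 1/(-26.0) − 1/(110) = -0.04755, so d_i1 = -21.03 cm.
The intermediate image is 21.03 cm to the left of lens 1 (virtual), which is 61.8 − (-21.03) = 82.83 cm to the left of lens 2, so d_o2 = +82.83 cm.
Lens 2 is diverging, so f₂ = −6.10 cm.
Lens 2: 1/d_i2 = 1/f₂ − 1/d_o2 = 1/(-6.10) − 1/(82.83) = -0.1760, so d_i2 = -5.68 cm.
The final image is virtual, 5.68 cm to the left of lens 2 (overall magnification ≈ 0.013).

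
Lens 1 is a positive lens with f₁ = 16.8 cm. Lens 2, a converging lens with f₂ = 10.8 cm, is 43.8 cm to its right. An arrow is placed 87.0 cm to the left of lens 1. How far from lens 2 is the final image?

Lens 1: 1/d_i1 = 1/f₁ − 1/d_o1 = 1/(16.8) − 1/(87.0) = 0.04803, so d_i1 = 20.82 cm.
The intermediate image is 20.82 cm to the right of lens 1, which is 43.8 − (20.82) = 22.98 cm to the left of lens 2, so d_o2 = +22.98 cm.
Lens 2: 1/d_i2 = 1/f₂ − 1/d_o2 = 1/(10.8) − 1/(22.98) = 0.04908, so d_i2 = 20.4 cm.
The final image is real, 20.4 cm to the right of lens 2 (overall magnification ≈ 0.21).

20.4 cm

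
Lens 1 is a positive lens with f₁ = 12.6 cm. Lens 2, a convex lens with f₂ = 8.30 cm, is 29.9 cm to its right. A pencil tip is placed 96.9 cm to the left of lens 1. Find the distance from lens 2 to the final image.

18.0 cm

Lens 1: 1/d_i1 = 1/f₁ − 1/d_o1 = 1/(12.6) − 1/(96.9) = 0.06905, so d_i1 = 14.48 cm.
The intermediate image is 14.48 cm to the right of lens 1, which is 29.9 − (14.48) = 15.42 cm to the left of lens 2, so d_o2 = +15.42 cm.
Lens 2: 1/d_i2 = 1/f₂ − 1/d_o2 = 1/(8.30) − 1/(15.42) = 0.05563, so d_i2 = 18.0 cm.
The final image is real, 18.0 cm to the right of lens 2 (overall magnification ≈ 0.17).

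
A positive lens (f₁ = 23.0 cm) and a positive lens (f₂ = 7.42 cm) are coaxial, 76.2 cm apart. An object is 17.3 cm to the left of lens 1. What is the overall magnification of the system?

Lens 1: 1/d_i1 = 1/(23.0) − 1/(17.3) = -0.01433, so d_i1 = -69.81 cm; m₁ = −d_i1/d_o1 = +4.035.
d_o2 = 76.2 − (-69.81) = 146.0 cm.
Lens 2: 1/d_i2 = 1/(7.42) − 1/(146.0) = 0.1279, so d_i2 = 7.817 cm; m₂ = −d_i2/d_o2 = -0.05354.
m = m₁·m₂ = (+4.035)(-0.05354) = -0.216.

m = -0.216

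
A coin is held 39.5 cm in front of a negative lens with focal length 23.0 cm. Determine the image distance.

14.5 cm

For a negative lens, f = -23.0 cm.
Lens equation: 1/v = 1/f − 1/u = 1/(-23.00) − 1/(39.5) = -0.04348 − 0.02532 = -0.06879, so v = -14.5 cm.
The image is virtual, upright and reduced, on the same side as the object.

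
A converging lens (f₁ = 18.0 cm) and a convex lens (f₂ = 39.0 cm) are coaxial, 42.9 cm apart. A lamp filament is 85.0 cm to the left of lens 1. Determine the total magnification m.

m = -0.553

Lens 1: 1/d_i1 = 1/(18.0) − 1/(85.0) = 0.04379, so d_i1 = 22.84 cm; m₁ = −d_i1/d_o1 = -0.2687.
d_o2 = 42.9 − (22.84) = 20.06 cm.
Lens 2: 1/d_i2 = 1/(39.0) − 1/(20.06) = -0.02421, so d_i2 = -41.31 cm; m₂ = −d_i2/d_o2 = +2.059.
m = m₁·m₂ = (-0.2687)(+2.059) = -0.553.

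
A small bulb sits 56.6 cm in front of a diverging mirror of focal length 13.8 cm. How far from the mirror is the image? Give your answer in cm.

For a diverging mirror, f = -13.8 cm.
Mirror equation: 1/q = 1/f − 1/p = 1/(-13.80) − 1/(56.6) = -0.07246 − 0.01767 = -0.09013, so q = -11.1 cm.
The image is virtual, upright and reduced, behind the mirror.

11.1 cm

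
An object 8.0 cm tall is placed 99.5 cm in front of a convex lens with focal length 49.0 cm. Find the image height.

7.76 cm

1/d_i = 1/f − 1/d_o = 1/(49.00) − 1/(99.5) = 0.01036, so d_i = 96.54 cm.
m = −d_i/d_o = -0.9703.
|h_i| = |m|·h_o = 0.9703 × 8.0 = 7.76 cm. The image is real, inverted and reduced, on the far side of the lens.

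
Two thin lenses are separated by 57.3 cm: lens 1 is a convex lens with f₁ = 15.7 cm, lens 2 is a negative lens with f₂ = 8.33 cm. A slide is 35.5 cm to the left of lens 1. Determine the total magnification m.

Lens 1: 1/d_i1 = 1/(15.7) − 1/(35.5) = 0.03553, so d_i1 = 28.15 cm; m₁ = −d_i1/d_o1 = -0.7930.
d_o2 = 57.3 − (28.15) = 29.15 cm.
f₂ = −8.33 cm (diverging).
Lens 2: 1/d_i2 = 1/(-8.33) − 1/(29.15) = -0.1544, so d_i2 = -6.479 cm; m₂ = −d_i2/d_o2 = +0.2223.
m = m₁·m₂ = (-0.7930)(+0.2223) = -0.176.

m = -0.176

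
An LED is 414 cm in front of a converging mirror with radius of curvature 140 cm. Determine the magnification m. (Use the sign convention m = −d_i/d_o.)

m = -0.203

f = R/2 = 140/2 = 70.00 cm.
1/d_i = 1/f − 1/d_o = 1/(70.00) − 1/(414) = 0.01187, so d_i = 84.24 cm.
m = −d_i/d_o = −(84.24)/(414) = -0.203.
The image is real, inverted and reduced, in front of the mirror.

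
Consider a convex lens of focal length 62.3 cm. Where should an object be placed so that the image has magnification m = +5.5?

m = −d_i/d_o ⇒ d_i = −m·d_o.
1/f = 1/d_o + 1/d_i = 1/d_o − 1/(m·d_o) = (1 − 1/m)/d_o, so d_o = f(1 − 1/m) = (62.30)(1 − 1/(+5.5)) = 51.0 cm.

51.0 cm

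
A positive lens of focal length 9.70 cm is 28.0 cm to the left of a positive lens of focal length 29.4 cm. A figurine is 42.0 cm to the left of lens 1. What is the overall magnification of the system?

Lens 1: 1/d_i1 = 1/(9.70) − 1/(42.0) = 0.07928, so d_i1 = 12.61 cm; m₁ = −d_i1/d_o1 = -0.3002.
d_o2 = 28.0 − (12.61) = 15.39 cm.
Lens 2: 1/d_i2 = 1/(29.4) − 1/(15.39) = -0.03096, so d_i2 = -32.30 cm; m₂ = −d_i2/d_o2 = +2.099.
m = m₁·m₂ = (-0.3002)(+2.099) = -0.630.

m = -0.630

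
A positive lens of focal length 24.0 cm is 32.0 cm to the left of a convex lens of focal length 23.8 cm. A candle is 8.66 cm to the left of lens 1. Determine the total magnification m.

m = -1.71

Lens 1: 1/d_i1 = 1/(24.0) − 1/(8.66) = -0.07381, so d_i1 = -13.55 cm; m₁ = −d_i1/d_o1 = +1.565.
d_o2 = 32.0 − (-13.55) = 45.55 cm.
Lens 2: 1/d_i2 = 1/(23.8) − 1/(45.55) = 0.02006, so d_i2 = 49.84 cm; m₂ = −d_i2/d_o2 = -1.094.
m = m₁·m₂ = (+1.565)(-1.094) = -1.71.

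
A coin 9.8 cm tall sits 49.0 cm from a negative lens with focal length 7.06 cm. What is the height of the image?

1.23 cm

For a negative lens, f = -7.06 cm.
1/d_i = 1/f − 1/d_o = 1/(-7.060) − 1/(49.0) = -0.1621, so d_i = -6.171 cm.
m = −d_i/d_o = +0.1259.
|h_i| = |m|·h_o = 0.1259 × 9.8 = 1.23 cm. The image is virtual, upright and reduced, on the same side as the object.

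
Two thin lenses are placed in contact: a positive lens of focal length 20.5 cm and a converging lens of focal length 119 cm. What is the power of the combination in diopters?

P = +5.72 D

P₁ = 1/f₁ = 1/(0.205 m) = +4.878 D; P₂ = 1/f₂ = 1/(1.19 m) = +0.8403 D.
For thin lenses in contact, P = P₁ + P₂ = (+4.878) + (+0.8403) = +5.72 D.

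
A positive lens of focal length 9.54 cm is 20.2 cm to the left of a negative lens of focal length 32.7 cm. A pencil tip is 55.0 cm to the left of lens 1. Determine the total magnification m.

m = -0.166

Lens 1: 1/d_i1 = 1/(9.54) − 1/(55.0) = 0.08664, so d_i1 = 11.54 cm; m₁ = −d_i1/d_o1 = -0.2098.
d_o2 = 20.2 − (11.54) = 8.660 cm.
f₂ = −32.7 cm (diverging).
Lens 2: 1/d_i2 = 1/(-32.7) − 1/(8.660) = -0.1461, so d_i2 = -6.847 cm; m₂ = −d_i2/d_o2 = +0.7906.
m = m₁·m₂ = (-0.2098)(+0.7906) = -0.166.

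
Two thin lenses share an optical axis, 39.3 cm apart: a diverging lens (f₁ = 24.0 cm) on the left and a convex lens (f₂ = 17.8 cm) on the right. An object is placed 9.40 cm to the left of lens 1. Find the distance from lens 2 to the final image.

29.0 cm

Lens 1 is diverging, so f₁ = −24.0 cm.
Lens 1: 1/d_i1 = 1/f₁ − 1/d_o1 = 1/(-24.0) − 1/(9.40) = -0.1480, so d_i1 = -6.754 cm.
The intermediate image is 6.754 cm to the left of lens 1 (virtual), which is 39.3 − (-6.754) = 46.05 cm to the left of lens 2, so d_o2 = +46.05 cm.
Lens 2: 1/d_i2 = 1/f₂ − 1/d_o2 = 1/(17.8) − 1/(46.05) = 0.03446, so d_i2 = 29.0 cm.
The final image is real, 29.0 cm to the right of lens 2 (overall magnification ≈ -0.45).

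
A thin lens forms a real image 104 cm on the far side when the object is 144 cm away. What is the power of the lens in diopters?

P = +1.66 D

d_i = +104 cm.
1/f = 1/d_o + 1/d_i = 1/(144) + 1/(104) = 0.01656 cm⁻¹.
f = 60.39 cm = 0.6039 m, so P = 1/f = +1.66 D.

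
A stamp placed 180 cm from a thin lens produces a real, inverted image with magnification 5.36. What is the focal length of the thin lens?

m = −d_i/d_o ⇒ d_i = −m·d_o = −(-5.36)·(180) = 964.8 cm.
1/f = 1/d_o + 1/d_i = 1/(180) + 1/(964.8) = 0.006592, so f = 152 cm.
Since f is positive, the thin lens is converging.

f = 152 cm (converging)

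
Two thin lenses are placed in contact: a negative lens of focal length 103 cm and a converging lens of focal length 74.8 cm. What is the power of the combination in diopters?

P₁ = 1/f₁ = 1/(-1.03 m) = -0.9709 D; P₂ = 1/f₂ = 1/(0.748 m) = +1.337 D.
For thin lenses in contact, P = P₁ + P₂ = (-0.9709) + (+1.337) = +0.366 D.

P = +0.366 D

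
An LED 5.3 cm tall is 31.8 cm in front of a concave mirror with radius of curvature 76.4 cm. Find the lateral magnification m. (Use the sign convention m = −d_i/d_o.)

m = +5.97

f = R/2 = 76.4/2 = 38.20 cm.
1/d_i = 1/f − 1/d_o = 1/(38.20) − 1/(31.8) = -0.005269, so d_i = -189.8 cm.
m = −d_i/d_o = −(-189.8)/(31.8) = +5.97.
The image is virtual, upright and enlarged, behind the mirror.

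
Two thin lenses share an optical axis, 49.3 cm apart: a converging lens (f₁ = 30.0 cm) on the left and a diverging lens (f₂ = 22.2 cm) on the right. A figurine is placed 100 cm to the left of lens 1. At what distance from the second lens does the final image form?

Lens 1: 1/d_i1 = 1/f₁ − 1/d_o1 = 1/(30.0) − 1/(100) = 0.02333, so d_i1 = 42.86 cm.
The intermediate image is 42.86 cm to the right of lens 1, which is 49.3 − (42.86) = 6.440 cm to the left of lens 2, so d_o2 = +6.440 cm.
Lens 2 is diverging, so f₂ = −22.2 cm.
Lens 2: 1/d_i2 = 1/f₂ − 1/d_o2 = 1/(-22.2) − 1/(6.440) = -0.2003, so d_i2 = -4.99 cm.
The final image is virtual, 4.99 cm to the left of lens 2 (overall magnification ≈ -0.33).

4.99 cm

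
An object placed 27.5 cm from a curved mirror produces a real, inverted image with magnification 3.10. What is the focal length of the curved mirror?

f = 20.8 cm (concave)

m = −d_i/d_o ⇒ d_i = −m·d_o = −(-3.10)·(27.5) = 85.25 cm.
1/f = 1/d_o + 1/d_i = 1/(27.5) + 1/(85.25) = 0.04809, so f = 20.8 cm.
Since f is positive, the curved mirror is concave.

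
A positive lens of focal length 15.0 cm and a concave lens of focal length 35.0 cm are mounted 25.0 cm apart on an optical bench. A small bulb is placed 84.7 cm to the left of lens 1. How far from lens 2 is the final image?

Lens 1: 1/d_i1 = 1/f₁ − 1/d_o1 = 1/(15.0) − 1/(84.7) = 0.05486, so d_i1 = 18.23 cm.
The intermediate image is 18.23 cm to the right of lens 1, which is 25.0 − (18.23) = 6.770 cm to the left of lens 2, so d_o2 = +6.770 cm.
Lens 2 is diverging, so f₂ = −35.0 cm.
Lens 2: 1/d_i2 = 1/f₂ − 1/d_o2 = 1/(-35.0) − 1/(6.770) = -0.1763, so d_i2 = -5.67 cm.
The final image is virtual, 5.67 cm to the left of lens 2 (overall magnification ≈ -0.18).

5.67 cm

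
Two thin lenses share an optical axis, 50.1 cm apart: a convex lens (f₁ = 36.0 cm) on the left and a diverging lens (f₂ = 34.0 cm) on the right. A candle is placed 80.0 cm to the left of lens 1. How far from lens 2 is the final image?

28.0 cm

Lens 1: 1/d_i1 = 1/f₁ − 1/d_o1 = 1/(36.0) − 1/(80.0) = 0.01528, so d_i1 = 65.45 cm.
The intermediate image is 65.45 cm to the right of lens 1, which lies 15.35 cm to the right of lens 2 — a virtual object — so d_o2 = −15.35 cm.
Lens 2 is diverging, so f₂ = −34.0 cm.
Lens 2: 1/d_i2 = 1/f₂ − 1/d_o2 = 1/(-34.0) − 1/(-15.35) = 0.03573, so d_i2 = 28.0 cm.
The final image is real, 28.0 cm to the right of lens 2 (overall magnification ≈ -1.5).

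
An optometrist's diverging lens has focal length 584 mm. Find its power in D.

P = -1.71 D

For a diverging lens, f = −584 mm.
f = -58.4 cm = -0.584 m.
P = 1/f = 1/(-0.584 m) = -1.71 D.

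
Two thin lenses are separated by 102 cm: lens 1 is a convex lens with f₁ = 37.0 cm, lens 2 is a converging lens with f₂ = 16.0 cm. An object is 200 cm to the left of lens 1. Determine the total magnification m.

Lens 1: 1/d_i1 = 1/(37.0) − 1/(200) = 0.02203, so d_i1 = 45.40 cm; m₁ = −d_i1/d_o1 = -0.2270.
d_o2 = 102 − (45.40) = 56.60 cm.
Lens 2: 1/d_i2 = 1/(16.0) − 1/(56.60) = 0.04483, so d_i2 = 22.31 cm; m₂ = −d_i2/d_o2 = -0.3941.
m = m₁·m₂ = (-0.2270)(-0.3941) = +0.0895.

m = +0.0895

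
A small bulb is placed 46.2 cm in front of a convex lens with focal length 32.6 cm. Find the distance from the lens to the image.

Lens equation: 1/d_i = 1/f − 1/d_o = 1/(32.60) − 1/(46.2) = 0.03067 − 0.02165 = 0.009030, so d_i = 111 cm.
The image is real, inverted and enlarged, on the far side of the lens.

111 cm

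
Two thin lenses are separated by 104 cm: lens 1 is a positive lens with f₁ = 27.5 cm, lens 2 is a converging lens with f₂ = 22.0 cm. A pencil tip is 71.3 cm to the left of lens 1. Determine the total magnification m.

Lens 1: 1/d_i1 = 1/(27.5) − 1/(71.3) = 0.02234, so d_i1 = 44.77 cm; m₁ = −d_i1/d_o1 = -0.6279.
d_o2 = 104 − (44.77) = 59.23 cm.
Lens 2: 1/d_i2 = 1/(22.0) − 1/(59.23) = 0.02857, so d_i2 = 35.00 cm; m₂ = −d_i2/d_o2 = -0.5909.
m = m₁·m₂ = (-0.6279)(-0.5909) = +0.371.

m = +0.371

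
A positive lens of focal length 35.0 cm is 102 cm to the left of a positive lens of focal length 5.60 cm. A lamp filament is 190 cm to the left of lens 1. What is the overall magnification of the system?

m = +0.0236

Lens 1: 1/d_i1 = 1/(35.0) − 1/(190) = 0.02331, so d_i1 = 42.90 cm; m₁ = −d_i1/d_o1 = -0.2258.
d_o2 = 102 − (42.90) = 59.10 cm.
Lens 2: 1/d_i2 = 1/(5.60) − 1/(59.10) = 0.1617, so d_i2 = 6.186 cm; m₂ = −d_i2/d_o2 = -0.1047.
m = m₁·m₂ = (-0.2258)(-0.1047) = +0.0236.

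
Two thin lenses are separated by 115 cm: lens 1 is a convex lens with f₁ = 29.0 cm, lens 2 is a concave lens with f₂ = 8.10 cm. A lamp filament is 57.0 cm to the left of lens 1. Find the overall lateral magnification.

m = -0.131

Lens 1: 1/d_i1 = 1/(29.0) − 1/(57.0) = 0.01694, so d_i1 = 59.04 cm; m₁ = −d_i1/d_o1 = -1.036.
d_o2 = 115 − (59.04) = 55.96 cm.
f₂ = −8.10 cm (diverging).
Lens 2: 1/d_i2 = 1/(-8.10) − 1/(55.96) = -0.1413, so d_i2 = -7.076 cm; m₂ = −d_i2/d_o2 = +0.1264.
m = m₁·m₂ = (-1.036)(+0.1264) = -0.131.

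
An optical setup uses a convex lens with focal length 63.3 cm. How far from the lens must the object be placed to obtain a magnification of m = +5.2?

51.1 cm

m = −d_i/d_o ⇒ d_i = −m·d_o.
1/f = 1/d_o + 1/d_i = 1/d_o − 1/(m·d_o) = (1 − 1/m)/d_o, so d_o = f(1 − 1/m) = (63.30)(1 − 1/(+5.2)) = 51.1 cm.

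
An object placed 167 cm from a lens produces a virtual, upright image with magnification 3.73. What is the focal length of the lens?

f = 228 cm (converging)

m = −d_i/d_o ⇒ d_i = −m·d_o = −(+3.73)·(167) = -622.9 cm.
1/f = 1/d_o + 1/d_i = 1/(167) + 1/(-622.9) = 0.004383, so f = 228 cm.
Since f is positive, the lens is converging.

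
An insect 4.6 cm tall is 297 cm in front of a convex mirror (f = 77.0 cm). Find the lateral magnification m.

m = +0.206

For a convex mirror, f = -77.0 cm.
1/d_i = 1/f − 1/d_o = 1/(-77.00) − 1/(297) = -0.01635, so d_i = -61.15 cm.
m = −d_i/d_o = −(-61.15)/(297) = +0.206.
The image is virtual, upright and reduced, behind the mirror.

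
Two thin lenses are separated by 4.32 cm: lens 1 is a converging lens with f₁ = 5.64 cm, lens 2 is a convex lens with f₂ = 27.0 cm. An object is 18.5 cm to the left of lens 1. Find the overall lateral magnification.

Lens 1: 1/d_i1 = 1/(5.64) − 1/(18.5) = 0.1233, so d_i1 = 8.114 cm; m₁ = −d_i1/d_o1 = -0.4386.
d_o2 = 4.32 − (8.114) = -3.794 cm (virtual object).
Lens 2: 1/d_i2 = 1/(27.0) − 1/(-3.794) = 0.3006, so d_i2 = 3.327 cm; m₂ = −d_i2/d_o2 = +0.8768.
m = m₁·m₂ = (-0.4386)(+0.8768) = -0.385.

m = -0.385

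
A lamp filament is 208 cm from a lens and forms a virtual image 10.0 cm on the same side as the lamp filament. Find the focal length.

Virtual image ⇒ d_i = −10.0 cm.
1/f = 1/d_o + 1/d_i = 1/(208) + 1/(-10.0) = -0.09519, so f = -10.5 cm.
Since f is negative, the lens is diverging.

f = -10.5 cm (diverging)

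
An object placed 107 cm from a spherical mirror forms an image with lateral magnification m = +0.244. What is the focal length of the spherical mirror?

f = -34.5 cm (convex)

m = −d_i/d_o ⇒ d_i = −m·d_o = −(+0.244)·(107) = -26.11 cm.
1/f = 1/d_o + 1/d_i = 1/(107) + 1/(-26.11) = -0.02895, so f = -34.5 cm.
Since f is negative, the spherical mirror is convex.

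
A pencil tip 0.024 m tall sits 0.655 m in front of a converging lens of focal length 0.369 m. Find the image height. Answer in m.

0.0310 m

1/d_i = 1/f − 1/d_o = 1/(0.3690) − 1/(0.655) = 1.183, so d_i = 0.8451 m.
m = −d_i/d_o = -1.290.
|h_i| = |m|·h_o = 1.290 × 0.024 = 0.0310 m. The image is real, inverted and enlarged, on the far side of the lens.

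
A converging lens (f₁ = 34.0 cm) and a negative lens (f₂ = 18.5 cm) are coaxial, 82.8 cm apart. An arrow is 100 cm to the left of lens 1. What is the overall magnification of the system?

Lens 1: 1/d_i1 = 1/(34.0) − 1/(100) = 0.01941, so d_i1 = 51.52 cm; m₁ = −d_i1/d_o1 = -0.5152.
d_o2 = 82.8 − (51.52) = 31.28 cm.
f₂ = −18.5 cm (diverging).
Lens 2: 1/d_i2 = 1/(-18.5) − 1/(31.28) = -0.08602, so d_i2 = -11.62 cm; m₂ = −d_i2/d_o2 = +0.3716.
m = m₁·m₂ = (-0.5152)(+0.3716) = -0.191.

m = -0.191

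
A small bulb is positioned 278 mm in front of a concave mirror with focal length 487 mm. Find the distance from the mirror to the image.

Mirror equation: 1/d_i = 1/f − 1/d_o = 1/(487.0) − 1/(278) = 0.002053 − 0.003597 = -0.001544, so d_i = -648 mm.
The image is virtual, upright and enlarged, behind the mirror.

648 mm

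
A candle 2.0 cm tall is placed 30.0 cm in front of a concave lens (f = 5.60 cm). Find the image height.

0.315 cm

For a concave lens, f = -5.60 cm.
1/d_i = 1/f − 1/d_o = 1/(-5.600) − 1/(30.0) = -0.2119, so d_i = -4.719 cm.
m = −d_i/d_o = +0.1573.
|h_i| = |m|·h_o = 0.1573 × 2.0 = 0.315 cm. The image is virtual, upright and reduced, on the same side as the object.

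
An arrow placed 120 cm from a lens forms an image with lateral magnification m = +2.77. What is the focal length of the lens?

f = 188 cm (converging)

m = −d_i/d_o ⇒ d_i = −m·d_o = −(+2.77)·(120) = -332.4 cm.
1/f = 1/d_o + 1/d_i = 1/(120) + 1/(-332.4) = 0.005325, so f = 188 cm.
Since f is positive, the lens is converging.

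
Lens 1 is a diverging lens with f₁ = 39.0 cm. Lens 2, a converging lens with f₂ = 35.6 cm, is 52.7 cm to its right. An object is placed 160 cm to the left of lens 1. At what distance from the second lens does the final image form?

Lens 1 is diverging, so f₁ = −39.0 cm.
Lens 1: 1/d_i1 = 1/f₁ − 1/d_o1 = 1/(-39.0) − 1/(160) = -0.03189, so d_i1 = -31.36 cm.
The intermediate image is 31.36 cm to the left of lens 1 (virtual), which is 52.7 − (-31.36) = 84.06 cm to the left of lens 2, so d_o2 = +84.06 cm.
Lens 2: 1/d_i2 = 1/f₂ − 1/d_o2 = 1/(35.6) − 1/(84.06) = 0.01619, so d_i2 = 61.8 cm.
The final image is real, 61.8 cm to the right of lens 2 (overall magnification ≈ -0.14).

61.8 cm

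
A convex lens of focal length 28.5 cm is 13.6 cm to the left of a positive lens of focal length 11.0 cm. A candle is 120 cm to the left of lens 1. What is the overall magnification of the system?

m = -0.0985

Lens 1: 1/d_i1 = 1/(28.5) − 1/(120) = 0.02675, so d_i1 = 37.38 cm; m₁ = −d_i1/d_o1 = -0.3115.
d_o2 = 13.6 − (37.38) = -23.78 cm (virtual object).
Lens 2: 1/d_i2 = 1/(11.0) − 1/(-23.78) = 0.1330, so d_i2 = 7.521 cm; m₂ = −d_i2/d_o2 = +0.3163.
m = m₁·m₂ = (-0.3115)(+0.3163) = -0.0985.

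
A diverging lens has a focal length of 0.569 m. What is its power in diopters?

For a diverging lens, f = −0.569 m.
P = 1/f = 1/(-0.569 m) = -1.76 D.

P = -1.76 D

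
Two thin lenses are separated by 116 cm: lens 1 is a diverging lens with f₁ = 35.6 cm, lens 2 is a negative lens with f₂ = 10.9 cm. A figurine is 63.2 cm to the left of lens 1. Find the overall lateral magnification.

m = +0.0262

f₁ = −35.6 cm (diverging).
Lens 1: 1/d_i1 = 1/(-35.6) − 1/(63.2) = -0.04391, so d_i1 = -22.77 cm; m₁ = −d_i1/d_o1 = +0.3603.
d_o2 = 116 − (-22.77) = 138.8 cm.
f₂ = −10.9 cm (diverging).
Lens 2: 1/d_i2 = 1/(-10.9) − 1/(138.8) = -0.09895, so d_i2 = -10.11 cm; m₂ = −d_i2/d_o2 = +0.07281.
m = m₁·m₂ = (+0.3603)(+0.07281) = +0.0262.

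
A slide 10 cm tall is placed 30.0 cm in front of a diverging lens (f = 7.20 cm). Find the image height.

For a diverging lens, f = -7.20 cm.
1/d_i = 1/f − 1/d_o = 1/(-7.200) − 1/(30.0) = -0.1722, so d_i = -5.806 cm.
m = −d_i/d_o = +0.1935.
|h_i| = |m|·h_o = 0.1935 × 10 = 1.94 cm. The image is virtual, upright and reduced, on the same side as the object.

1.94 cm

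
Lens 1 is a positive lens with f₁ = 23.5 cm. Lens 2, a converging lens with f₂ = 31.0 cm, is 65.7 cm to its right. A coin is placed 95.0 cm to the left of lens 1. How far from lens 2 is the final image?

Lens 1: 1/d_i1 = 1/f₁ − 1/d_o1 = 1/(23.5) − 1/(95.0) = 0.03203, so d_i1 = 31.22 cm.
The intermediate image is 31.22 cm to the right of lens 1, which is 65.7 − (31.22) = 34.48 cm to the left of lens 2, so d_o2 = +34.48 cm.
Lens 2: 1/d_i2 = 1/f₂ − 1/d_o2 = 1/(31.0) − 1/(34.48) = 0.003256, so d_i2 = 307 cm.
The final image is real, 307 cm to the right of lens 2 (overall magnification ≈ 2.9).

307 cm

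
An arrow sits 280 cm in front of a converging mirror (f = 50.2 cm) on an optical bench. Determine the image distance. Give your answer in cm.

61.2 cm

Mirror equation: 1/s_i = 1/f − 1/s_o = 1/(50.20) − 1/(280) = 0.01992 − 0.003571 = 0.01635, so s_i = 61.2 cm.
The image is real, inverted and reduced, in front of the mirror.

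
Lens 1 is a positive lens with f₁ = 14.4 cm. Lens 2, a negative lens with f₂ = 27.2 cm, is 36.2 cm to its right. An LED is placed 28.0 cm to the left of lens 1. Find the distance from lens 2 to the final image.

5.28 cm

Lens 1: 1/d_i1 = 1/f₁ − 1/d_o1 = 1/(14.4) − 1/(28.0) = 0.03373, so d_i1 = 29.65 cm.
The intermediate image is 29.65 cm to the right of lens 1, which is 36.2 − (29.65) = 6.550 cm to the left of lens 2, so d_o2 = +6.550 cm.
Lens 2 is diverging, so f₂ = −27.2 cm.
Lens 2: 1/d_i2 = 1/f₂ − 1/d_o2 = 1/(-27.2) − 1/(6.550) = -0.1894, so d_i2 = -5.28 cm.
The final image is virtual, 5.28 cm to the left of lens 2 (overall magnification ≈ -0.85).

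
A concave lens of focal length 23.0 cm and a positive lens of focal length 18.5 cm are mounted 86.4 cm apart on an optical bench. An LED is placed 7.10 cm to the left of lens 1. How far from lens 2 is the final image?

Lens 1 is diverging, so f₁ = −23.0 cm.
Lens 1: 1/d_i1 = 1/f₁ − 1/d_o1 = 1/(-23.0) − 1/(7.10) = -0.1843, so d_i1 = -5.425 cm.
The intermediate image is 5.425 cm to the left of lens 1 (virtual), which is 86.4 − (-5.425) = 91.83 cm to the left of lens 2, so d_o2 = +91.83 cm.
Lens 2: 1/d_i2 = 1/f₂ − 1/d_o2 = 1/(18.5) − 1/(91.83) = 0.04316, so d_i2 = 23.2 cm.
The final image is real, 23.2 cm to the right of lens 2 (overall magnification ≈ -0.19).

23.2 cm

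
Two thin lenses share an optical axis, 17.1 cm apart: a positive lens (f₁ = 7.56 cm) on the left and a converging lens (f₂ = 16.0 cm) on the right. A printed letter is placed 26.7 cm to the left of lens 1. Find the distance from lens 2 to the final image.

11.1 cm

Lens 1: 1/d_i1 = 1/f₁ − 1/d_o1 = 1/(7.56) − 1/(26.7) = 0.09482, so d_i1 = 10.55 cm.
The intermediate image is 10.55 cm to the right of lens 1, which is 17.1 − (10.55) = 6.550 cm to the left of lens 2, so d_o2 = +6.550 cm.
Lens 2: 1/d_i2 = 1/f₂ − 1/d_o2 = 1/(16.0) − 1/(6.550) = -0.09017, so d_i2 = -11.1 cm.
The final image is virtual, 11.1 cm to the left of lens 2 (overall magnification ≈ -0.67).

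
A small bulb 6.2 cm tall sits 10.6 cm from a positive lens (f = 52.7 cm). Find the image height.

7.76 cm

1/d_i = 1/f − 1/d_o = 1/(52.70) − 1/(10.6) = -0.07536, so d_i = -13.27 cm.
m = −d_i/d_o = +1.252.
|h_i| = |m|·h_o = 1.252 × 6.2 = 7.76 cm. The image is virtual, upright and enlarged, on the same side as the object.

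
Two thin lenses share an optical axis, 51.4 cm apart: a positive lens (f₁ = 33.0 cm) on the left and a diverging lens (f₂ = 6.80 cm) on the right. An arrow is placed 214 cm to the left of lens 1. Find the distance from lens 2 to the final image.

Lens 1: 1/d_i1 = 1/f₁ − 1/d_o1 = 1/(33.0) − 1/(214) = 0.02563, so d_i1 = 39.02 cm.
The intermediate image is 39.02 cm to the right of lens 1, which is 51.4 − (39.02) = 12.38 cm to the left of lens 2, so d_o2 = +12.38 cm.
Lens 2 is diverging, so f₂ = −6.80 cm.
Lens 2: 1/d_i2 = 1/f₂ − 1/d_o2 = 1/(-6.80) − 1/(12.38) = -0.2278, so d_i2 = -4.39 cm.
The final image is virtual, 4.39 cm to the left of lens 2 (overall magnification ≈ -0.065).

4.39 cm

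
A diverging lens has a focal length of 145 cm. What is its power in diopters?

P = -0.690 D

For a diverging lens, f = −145 cm.
f = -145 cm = -1.45 m.
P = 1/f = 1/(-1.45 m) = -0.690 D.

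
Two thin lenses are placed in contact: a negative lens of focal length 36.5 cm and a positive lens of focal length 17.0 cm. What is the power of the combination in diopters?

P₁ = 1/f₁ = 1/(-0.365 m) = -2.740 D; P₂ = 1/f₂ = 1/(0.170 m) = +5.882 D.
For thin lenses in contact, P = P₁ + P₂ = (-2.740) + (+5.882) = +3.14 D.

P = +3.14 D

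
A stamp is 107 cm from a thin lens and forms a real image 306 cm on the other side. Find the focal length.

Real image ⇒ d_i = +306 cm.
1/f = 1/d_o + 1/d_i = 1/(107) + 1/(306) = 0.01261, so f = 79.3 cm.
Since f is positive, the thin lens is converging.

f = 79.3 cm (converging)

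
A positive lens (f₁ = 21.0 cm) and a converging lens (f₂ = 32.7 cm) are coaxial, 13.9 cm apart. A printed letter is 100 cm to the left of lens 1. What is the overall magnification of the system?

Lens 1: 1/d_i1 = 1/(21.0) − 1/(100) = 0.03762, so d_i1 = 26.58 cm; m₁ = −d_i1/d_o1 = -0.2658.
d_o2 = 13.9 − (26.58) = -12.68 cm (virtual object).
Lens 2: 1/d_i2 = 1/(32.7) − 1/(-12.68) = 0.1094, so d_i2 = 9.137 cm; m₂ = −d_i2/d_o2 = +0.7206.
m = m₁·m₂ = (-0.2658)(+0.7206) = -0.192.

m = -0.192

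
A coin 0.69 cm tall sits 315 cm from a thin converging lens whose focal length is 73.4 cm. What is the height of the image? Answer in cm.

0.210 cm

1/d_i = 1/f − 1/d_o = 1/(73.40) − 1/(315) = 0.01045, so d_i = 95.70 cm.
m = −d_i/d_o = -0.3038.
|h_i| = |m|·h_o = 0.3038 × 0.69 = 0.210 cm. The image is real, inverted and reduced, on the far side of the lens.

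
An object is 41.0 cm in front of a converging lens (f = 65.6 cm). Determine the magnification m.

1/d_i = 1/f − 1/d_o = 1/(65.60) − 1/(41.0) = -0.009146, so d_i = -109.3 cm.
m = −d_i/d_o = −(-109.3)/(41.0) = +2.67.
The image is virtual, upright and enlarged, on the same side as the object.

m = +2.67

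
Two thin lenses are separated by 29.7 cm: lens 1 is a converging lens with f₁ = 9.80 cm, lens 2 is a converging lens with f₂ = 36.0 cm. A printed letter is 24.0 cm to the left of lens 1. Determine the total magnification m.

Lens 1: 1/d_i1 = 1/(9.80) − 1/(24.0) = 0.06037, so d_i1 = 16.56 cm; m₁ = −d_i1/d_o1 = -0.6900.
d_o2 = 29.7 − (16.56) = 13.14 cm.
Lens 2: 1/d_i2 = 1/(36.0) − 1/(13.14) = -0.04833, so d_i2 = -20.69 cm; m₂ = −d_i2/d_o2 = +1.575.
m = m₁·m₂ = (-0.6900)(+1.575) = -1.09.

m = -1.09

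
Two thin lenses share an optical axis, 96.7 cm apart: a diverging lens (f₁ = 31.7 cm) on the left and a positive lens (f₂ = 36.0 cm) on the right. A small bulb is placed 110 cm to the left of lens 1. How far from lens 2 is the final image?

Lens 1 is diverging, so f₁ = −31.7 cm.
Lens 1: 1/d_i1 = 1/f₁ − 1/d_o1 = 1/(-31.7) − 1/(110) = -0.04064, so d_i1 = -24.61 cm.
The intermediate image is 24.61 cm to the left of lens 1 (virtual), which is 96.7 − (-24.61) = 121.3 cm to the left of lens 2, so d_o2 = +121.3 cm.
Lens 2: 1/d_i2 = 1/f₂ − 1/d_o2 = 1/(36.0) − 1/(121.3) = 0.01953, so d_i2 = 51.2 cm.
The final image is real, 51.2 cm to the right of lens 2 (overall magnification ≈ -0.094).

51.2 cm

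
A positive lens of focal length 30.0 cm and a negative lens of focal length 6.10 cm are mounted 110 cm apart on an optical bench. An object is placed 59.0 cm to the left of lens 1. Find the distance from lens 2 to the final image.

5.42 cm

Lens 1: 1/d_i1 = 1/f₁ − 1/d_o1 = 1/(30.0) − 1/(59.0) = 0.01638, so d_i1 = 61.03 cm.
The intermediate image is 61.03 cm to the right of lens 1, which is 110 − (61.03) = 48.97 cm to the left of lens 2, so d_o2 = +48.97 cm.
Lens 2 is diverging, so f₂ = −6.10 cm.
Lens 2: 1/d_i2 = 1/f₂ − 1/d_o2 = 1/(-6.10) − 1/(48.97) = -0.1844, so d_i2 = -5.42 cm.
The final image is virtual, 5.42 cm to the left of lens 2 (overall magnification ≈ -0.11).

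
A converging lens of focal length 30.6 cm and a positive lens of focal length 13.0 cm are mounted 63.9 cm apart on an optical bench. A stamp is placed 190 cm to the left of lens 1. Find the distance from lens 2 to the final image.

24.7 cm

Lens 1: 1/d_i1 = 1/f₁ − 1/d_o1 = 1/(30.6) − 1/(190) = 0.02742, so d_i1 = 36.47 cm.
The intermediate image is 36.47 cm to the right of lens 1, which is 63.9 − (36.47) = 27.43 cm to the left of lens 2, so d_o2 = +27.43 cm.
Lens 2: 1/d_i2 = 1/f₂ − 1/d_o2 = 1/(13.0) − 1/(27.43) = 0.04047, so d_i2 = 24.7 cm.
The final image is real, 24.7 cm to the right of lens 2 (overall magnification ≈ 0.17).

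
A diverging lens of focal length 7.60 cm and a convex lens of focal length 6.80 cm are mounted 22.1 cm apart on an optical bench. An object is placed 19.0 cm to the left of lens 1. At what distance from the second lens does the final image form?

Lens 1 is diverging, so f₁ = −7.60 cm.
Lens 1: 1/d_i1 = 1/f₁ − 1/d_o1 = 1/(-7.60) − 1/(19.0) = -0.1842, so d_i1 = -5.429 cm.
The intermediate image is 5.429 cm to the left of lens 1 (virtual), which is 22.1 − (-5.429) = 27.53 cm to the left of lens 2, so d_o2 = +27.53 cm.
Lens 2: 1/d_i2 = 1/f₂ − 1/d_o2 = 1/(6.80) − 1/(27.53) = 0.1107, so d_i2 = 9.03 cm.
The final image is real, 9.03 cm to the right of lens 2 (overall magnification ≈ -0.094).

9.03 cm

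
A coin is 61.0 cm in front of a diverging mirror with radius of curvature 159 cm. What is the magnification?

f = R/2 = 159/2 = 79.50 cm; for a diverging mirror, f = -79.50 cm.
1/d_i = 1/f − 1/d_o = 1/(-79.50) − 1/(61.0) = -0.02897, so d_i = -34.52 cm.
m = −d_i/d_o = −(-34.52)/(61.0) = +0.566.
The image is virtual, upright and reduced, behind the mirror.

m = +0.566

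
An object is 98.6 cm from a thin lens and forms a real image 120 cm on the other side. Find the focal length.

f = 54.1 cm (converging)

Real image ⇒ d_i = +120 cm.
1/f = 1/d_o + 1/d_i = 1/(98.6) + 1/(120) = 0.01848, so f = 54.1 cm.
Since f is positive, the thin lens is converging.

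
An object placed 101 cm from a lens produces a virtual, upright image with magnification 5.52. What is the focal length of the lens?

m = −d_i/d_o ⇒ d_i = −m·d_o = −(+5.52)·(101) = -557.5 cm.
1/f = 1/d_o + 1/d_i = 1/(101) + 1/(-557.5) = 0.008107, so f = 123 cm.
Since f is positive, the lens is converging.

f = 123 cm (converging)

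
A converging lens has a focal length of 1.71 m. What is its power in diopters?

P = +0.585 D

P = 1/f = 1/(1.71 m) = +0.585 D.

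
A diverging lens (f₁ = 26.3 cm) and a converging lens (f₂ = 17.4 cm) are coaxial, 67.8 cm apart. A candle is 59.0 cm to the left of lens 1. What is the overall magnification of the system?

f₁ = −26.3 cm (diverging).
Lens 1: 1/d_i1 = 1/(-26.3) − 1/(59.0) = -0.05497, so d_i1 = -18.19 cm; m₁ = −d_i1/d_o1 = +0.3083.
d_o2 = 67.8 − (-18.19) = 85.99 cm.
Lens 2: 1/d_i2 = 1/(17.4) − 1/(85.99) = 0.04584, so d_i2 = 21.81 cm; m₂ = −d_i2/d_o2 = -0.2537.
m = m₁·m₂ = (+0.3083)(-0.2537) = -0.0782.

m = -0.0782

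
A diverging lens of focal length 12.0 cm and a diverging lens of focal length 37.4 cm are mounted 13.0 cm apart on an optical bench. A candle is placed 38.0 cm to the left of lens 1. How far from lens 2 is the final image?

13.9 cm

Lens 1 is diverging, so f₁ = −12.0 cm.
Lens 1: 1/d_i1 = 1/f₁ − 1/d_o1 = 1/(-12.0) − 1/(38.0) = -0.1096, so d_i1 = -9.120 cm.
The intermediate image is 9.120 cm to the left of lens 1 (virtual), which is 13.0 − (-9.120) = 22.12 cm to the left of lens 2, so d_o2 = +22.12 cm.
Lens 2 is diverging, so f₂ = −37.4 cm.
Lens 2: 1/d_i2 = 1/f₂ − 1/d_o2 = 1/(-37.4) − 1/(22.12) = -0.07195, so d_i2 = -13.9 cm.
The final image is virtual, 13.9 cm to the left of lens 2 (overall magnification ≈ 0.15).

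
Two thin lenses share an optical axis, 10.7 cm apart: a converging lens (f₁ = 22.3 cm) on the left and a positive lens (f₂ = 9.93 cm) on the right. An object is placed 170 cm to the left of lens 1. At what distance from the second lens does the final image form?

Lens 1: 1/d_i1 = 1/f₁ − 1/d_o1 = 1/(22.3) − 1/(170) = 0.03896, so d_i1 = 25.67 cm.
The intermediate image is 25.67 cm to the right of lens 1, which lies 14.97 cm to the right of lens 2 — a virtual object — so d_o2 = −14.97 cm.
Lens 2: 1/d_i2 = 1/f₂ − 1/d_o2 = 1/(9.93) − 1/(-14.97) = 0.1675, so d_i2 = 5.97 cm.
The final image is real, 5.97 cm to the right of lens 2 (overall magnification ≈ -0.060).

5.97 cm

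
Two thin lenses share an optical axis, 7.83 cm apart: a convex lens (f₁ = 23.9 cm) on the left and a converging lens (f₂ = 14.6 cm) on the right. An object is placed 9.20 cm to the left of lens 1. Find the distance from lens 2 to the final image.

Lens 1: 1/d_i1 = 1/f₁ − 1/d_o1 = 1/(23.9) − 1/(9.20) = -0.06685, so d_i1 = -14.96 cm.
The intermediate image is 14.96 cm to the left of lens 1 (virtual), which is 7.83 − (-14.96) = 22.79 cm to the left of lens 2, so d_o2 = +22.79 cm.
Lens 2: 1/d_i2 = 1/f₂ − 1/d_o2 = 1/(14.6) − 1/(22.79) = 0.02461, so d_i2 = 40.6 cm.
The final image is real, 40.6 cm to the right of lens 2 (overall magnification ≈ -2.9).

40.6 cm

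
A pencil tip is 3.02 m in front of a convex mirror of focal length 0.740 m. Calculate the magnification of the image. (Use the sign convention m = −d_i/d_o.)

m = +0.197

For a convex mirror, f = -0.740 m.
1/d_i = 1/f − 1/d_o = 1/(-0.7400) − 1/(3.02) = -1.682, so d_i = -0.5944 m.
m = −d_i/d_o = −(-0.5944)/(3.02) = +0.197.
The image is virtual, upright and reduced, behind the mirror.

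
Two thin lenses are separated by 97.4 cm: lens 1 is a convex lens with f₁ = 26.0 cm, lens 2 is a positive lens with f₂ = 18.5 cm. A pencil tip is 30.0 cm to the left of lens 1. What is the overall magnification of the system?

Lens 1: 1/d_i1 = 1/(26.0) − 1/(30.0) = 0.005128, so d_i1 = 195.0 cm; m₁ = −d_i1/d_o1 = -6.500.
d_o2 = 97.4 − (195.0) = -97.60 cm (virtual object).
Lens 2: 1/d_i2 = 1/(18.5) − 1/(-97.60) = 0.06430, so d_i2 = 15.55 cm; m₂ = −d_i2/d_o2 = +0.1593.
m = m₁·m₂ = (-6.500)(+0.1593) = -1.04.

m = -1.04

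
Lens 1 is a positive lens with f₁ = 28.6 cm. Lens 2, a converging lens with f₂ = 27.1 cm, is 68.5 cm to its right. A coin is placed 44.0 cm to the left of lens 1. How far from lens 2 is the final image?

8.88 cm

Lens 1: 1/d_i1 = 1/f₁ − 1/d_o1 = 1/(28.6) − 1/(44.0) = 0.01224, so d_i1 = 81.71 cm.
The intermediate image is 81.71 cm to the right of lens 1, which lies 13.21 cm to the right of lens 2 — a virtual object — so d_o2 = −13.21 cm.
Lens 2: 1/d_i2 = 1/f₂ − 1/d_o2 = 1/(27.1) − 1/(-13.21) = 0.1126, so d_i2 = 8.88 cm.
The final image is real, 8.88 cm to the right of lens 2 (overall magnification ≈ -1.2).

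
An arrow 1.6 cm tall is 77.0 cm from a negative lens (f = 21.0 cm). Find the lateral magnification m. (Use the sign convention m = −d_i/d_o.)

m = +0.214

For a negative lens, f = -21.0 cm.
1/d_i = 1/f − 1/d_o = 1/(-21.00) − 1/(77.0) = -0.06061, so d_i = -16.50 cm.
m = −d_i/d_o = −(-16.50)/(77.0) = +0.214.
The image is virtual, upright and reduced, on the same side as the object.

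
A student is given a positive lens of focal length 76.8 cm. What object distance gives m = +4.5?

m = −d_i/d_o ⇒ d_i = −m·d_o.
1/f = 1/d_o + 1/d_i = 1/d_o − 1/(m·d_o) = (1 − 1/m)/d_o, so d_o = f(1 − 1/m) = (76.80)(1 − 1/(+4.5)) = 59.7 cm.

59.7 cm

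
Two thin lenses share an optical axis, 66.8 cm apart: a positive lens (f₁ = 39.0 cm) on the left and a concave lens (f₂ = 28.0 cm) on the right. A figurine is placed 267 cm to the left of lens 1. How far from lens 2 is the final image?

12.0 cm

Lens 1: 1/d_i1 = 1/f₁ − 1/d_o1 = 1/(39.0) − 1/(267) = 0.02190, so d_i1 = 45.67 cm.
The intermediate image is 45.67 cm to the right of lens 1, which is 66.8 − (45.67) = 21.13 cm to the left of lens 2, so d_o2 = +21.13 cm.
Lens 2 is diverging, so f₂ = −28.0 cm.
Lens 2: 1/d_i2 = 1/f₂ − 1/d_o2 = 1/(-28.0) − 1/(21.13) = -0.08304, so d_i2 = -12.0 cm.
The final image is virtual, 12.0 cm to the left of lens 2 (overall magnification ≈ -0.097).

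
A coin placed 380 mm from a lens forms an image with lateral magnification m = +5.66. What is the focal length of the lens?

m = −d_i/d_o ⇒ d_i = −m·d_o = −(+5.66)·(380) = -2151 mm.
1/f = 1/d_o + 1/d_i = 1/(380) + 1/(-2151) = 0.002167, so f = 462 mm.
Since f is positive, the lens is converging.

f = 462 mm (converging)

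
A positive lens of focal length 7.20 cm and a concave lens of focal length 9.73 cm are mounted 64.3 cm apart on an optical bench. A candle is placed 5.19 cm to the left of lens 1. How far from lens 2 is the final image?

8.71 cm

Lens 1: 1/d_i1 = 1/f₁ − 1/d_o1 = 1/(7.20) − 1/(5.19) = -0.05379, so d_i1 = -18.59 cm.
The intermediate image is 18.59 cm to the left of lens 1 (virtual), which is 64.3 − (-18.59) = 82.89 cm to the left of lens 2, so d_o2 = +82.89 cm.
Lens 2 is diverging, so f₂ = −9.73 cm.
Lens 2: 1/d_i2 = 1/f₂ − 1/d_o2 = 1/(-9.73) − 1/(82.89) = -0.1148, so d_i2 = -8.71 cm.
The final image is virtual, 8.71 cm to the left of lens 2 (overall magnification ≈ 0.38).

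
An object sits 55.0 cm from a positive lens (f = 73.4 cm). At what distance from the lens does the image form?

219 cm

Lens equation: 1/s_i = 1/f − 1/s_o = 1/(73.40) − 1/(55.0) = 0.01362 − 0.01818 = -0.004558, so s_i = -219 cm.
The image is virtual, upright and enlarged, on the same side as the object.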